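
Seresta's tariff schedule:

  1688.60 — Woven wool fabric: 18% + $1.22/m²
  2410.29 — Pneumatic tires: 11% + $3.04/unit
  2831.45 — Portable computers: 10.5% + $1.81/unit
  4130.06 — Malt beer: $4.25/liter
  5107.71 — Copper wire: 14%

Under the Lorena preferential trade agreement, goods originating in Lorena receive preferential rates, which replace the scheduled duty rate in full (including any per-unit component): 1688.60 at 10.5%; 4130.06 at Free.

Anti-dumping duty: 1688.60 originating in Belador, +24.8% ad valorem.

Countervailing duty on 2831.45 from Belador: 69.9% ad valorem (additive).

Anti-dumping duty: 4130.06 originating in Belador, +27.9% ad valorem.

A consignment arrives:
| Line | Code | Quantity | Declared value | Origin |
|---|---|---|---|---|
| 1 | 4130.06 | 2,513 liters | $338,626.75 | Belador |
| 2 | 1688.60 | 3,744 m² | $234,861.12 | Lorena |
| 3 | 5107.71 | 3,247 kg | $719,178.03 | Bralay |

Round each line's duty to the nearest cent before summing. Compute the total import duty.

Line 1 (4130.06, Belador, 2,513 liters, $338,626.75):
Base rate for 4130.06 is $4.25/liter.
4130.06 has an FTA preferential rate, but origin Belador is not Lorena; base rate stands.
Additional duty on 4130.06 from Belador: +27.9% ad valorem. Applied ad valorem rate = 27.9%.
Duty = $338,626.75 × 27.9% + 2,513 × $4.25 = $105,157.11.
Line 2 (1688.60, Lorena, 3,744 m², $234,861.12):
Base rate for 1688.60 is 18% + $1.22/m².
Origin Lorena qualifies under the Seresta–Lorena agreement and 1688.60 is covered: preferential rate 10.5% applies instead.
The additional-duty order on 1688.60 targets Belador, not Lorena; it does not apply.
Duty = $234,861.12 × 10.5% = $24,660.42.
Line 3 (5107.71, Bralay, 3,247 kg, $719,178.03):
Base rate for 5107.71 is 14%.
Duty = $719,178.03 × 14% = $100,684.92.
Total = $105,157.11 + $24,660.42 + $100,684.92 = $230,502.45.

$230,502.45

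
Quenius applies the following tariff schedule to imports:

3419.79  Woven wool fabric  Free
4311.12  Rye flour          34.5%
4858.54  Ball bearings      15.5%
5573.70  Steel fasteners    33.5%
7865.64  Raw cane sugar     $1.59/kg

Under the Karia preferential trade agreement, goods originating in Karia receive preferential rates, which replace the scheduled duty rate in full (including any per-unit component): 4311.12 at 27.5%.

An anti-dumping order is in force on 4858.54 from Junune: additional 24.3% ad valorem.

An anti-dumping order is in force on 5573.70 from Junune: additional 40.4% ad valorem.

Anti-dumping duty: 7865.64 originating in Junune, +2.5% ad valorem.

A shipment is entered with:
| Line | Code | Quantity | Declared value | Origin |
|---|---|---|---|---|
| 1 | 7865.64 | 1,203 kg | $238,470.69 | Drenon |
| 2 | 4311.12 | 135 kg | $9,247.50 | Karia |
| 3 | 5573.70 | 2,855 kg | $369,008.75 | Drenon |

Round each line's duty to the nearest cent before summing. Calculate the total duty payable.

$128,073.76

Line 1 (7865.64, Drenon, 1,203 kg, $238,470.69):
Base rate for 7865.64 is $1.59/kg.
The additional-duty order on 7865.64 targets Junune, not Drenon; it does not apply.
Duty = 1,203 × $1.59 = $1,912.77.
Line 2 (4311.12, Karia, 135 kg, $9,247.50):
Base rate for 4311.12 is 34.5%.
Origin Karia qualifies under the Quenius–Karia agreement and 4311.12 is covered: preferential rate 27.5% applies instead.
Duty = $9,247.50 × 27.5% = $2,543.06.
Line 3 (5573.70, Drenon, 2,855 kg, $369,008.75):
Base rate for 5573.70 is 33.5%.
The additional-duty order on 5573.70 targets Junune, not Drenon; it does not apply.
Duty = $369,008.75 × 33.5% = $123,617.93.
Total = $1,912.77 + $2,543.06 + $123,617.93 = $128,073.76.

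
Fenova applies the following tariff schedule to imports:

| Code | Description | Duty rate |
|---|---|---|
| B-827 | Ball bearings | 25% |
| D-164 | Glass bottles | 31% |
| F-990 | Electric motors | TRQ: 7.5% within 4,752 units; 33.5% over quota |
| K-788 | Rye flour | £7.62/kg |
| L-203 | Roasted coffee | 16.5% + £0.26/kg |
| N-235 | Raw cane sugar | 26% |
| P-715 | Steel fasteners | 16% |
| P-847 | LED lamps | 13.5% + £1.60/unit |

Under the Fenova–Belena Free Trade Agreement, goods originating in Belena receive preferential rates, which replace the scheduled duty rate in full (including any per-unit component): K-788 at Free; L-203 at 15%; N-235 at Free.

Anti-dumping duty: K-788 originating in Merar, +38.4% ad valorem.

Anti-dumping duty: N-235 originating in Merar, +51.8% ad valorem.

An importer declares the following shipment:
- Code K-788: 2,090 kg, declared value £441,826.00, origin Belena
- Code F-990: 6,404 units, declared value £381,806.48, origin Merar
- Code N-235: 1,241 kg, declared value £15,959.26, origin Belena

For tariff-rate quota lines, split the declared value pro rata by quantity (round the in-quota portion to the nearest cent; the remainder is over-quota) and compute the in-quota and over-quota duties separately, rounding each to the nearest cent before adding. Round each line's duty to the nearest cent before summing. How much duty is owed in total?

Line 1 (K-788, Belena, 2,090 kg, £441,826.00):
Base rate for K-788 is £7.62/kg.
Origin Belena qualifies under the Fenova–Belena agreement and K-788 is covered: preferential rate Free applies instead.
The additional-duty order on K-788 targets Merar, not Belena; it does not apply.
Duty = £441,826.00 × 0% = £0.00.
Line 2 (F-990, Merar, 6,404 units, £381,806.48):
Code F-990 is under a tariff-rate quota (threshold 4,752 units). In-quota: 4,752 units at 7.5%; over-quota: 1,652 units at 33.5%.
Pro-rata value split: in-quota = £381,806.48 × 4,752/6,404 = £283,314.24; over-quota = £381,806.48 − £283,314.24 = £98,492.24.
In-quota duty = £283,314.24 × 7.5% = £21,248.57. Over-quota duty = £98,492.24 × 33.5% = £32,994.90.
Line duty = £21,248.57 + £32,994.90 = £54,243.47.
Line 3 (N-235, Belena, 1,241 kg, £15,959.26):
Base rate for N-235 is 26%.
Origin Belena qualifies under the Fenova–Belena agreement and N-235 is covered: preferential rate Free applies instead.
The additional-duty order on N-235 targets Merar, not Belena; it does not apply.
Duty = £15,959.26 × 0% = £0.00.
Total = £0.00 + £54,243.47 + £0.00 = £54,243.47.

£54,243.47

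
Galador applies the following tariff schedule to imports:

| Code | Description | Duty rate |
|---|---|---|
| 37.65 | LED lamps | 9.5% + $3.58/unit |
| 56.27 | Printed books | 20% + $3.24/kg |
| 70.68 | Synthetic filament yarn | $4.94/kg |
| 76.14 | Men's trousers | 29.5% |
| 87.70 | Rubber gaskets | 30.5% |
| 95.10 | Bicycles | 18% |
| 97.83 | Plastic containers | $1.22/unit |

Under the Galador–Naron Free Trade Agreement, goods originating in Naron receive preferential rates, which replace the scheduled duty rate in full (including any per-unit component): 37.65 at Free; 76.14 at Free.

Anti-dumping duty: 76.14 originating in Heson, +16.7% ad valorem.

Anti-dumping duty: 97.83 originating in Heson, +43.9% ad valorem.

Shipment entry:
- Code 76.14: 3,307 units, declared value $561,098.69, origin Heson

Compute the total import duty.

Line 1 (76.14, Heson, 3,307 units, $561,098.69):
Base rate for 76.14 is 29.5%.
76.14 has an FTA preferential rate, but origin Heson is not Naron; base rate stands.
Additional duty on 76.14 from Heson: +16.7%. Applied ad valorem rate: 29.5% + 16.7% = 46.2%.
Duty = $561,098.69 × 46.2% = $259,227.59.

$259,227.59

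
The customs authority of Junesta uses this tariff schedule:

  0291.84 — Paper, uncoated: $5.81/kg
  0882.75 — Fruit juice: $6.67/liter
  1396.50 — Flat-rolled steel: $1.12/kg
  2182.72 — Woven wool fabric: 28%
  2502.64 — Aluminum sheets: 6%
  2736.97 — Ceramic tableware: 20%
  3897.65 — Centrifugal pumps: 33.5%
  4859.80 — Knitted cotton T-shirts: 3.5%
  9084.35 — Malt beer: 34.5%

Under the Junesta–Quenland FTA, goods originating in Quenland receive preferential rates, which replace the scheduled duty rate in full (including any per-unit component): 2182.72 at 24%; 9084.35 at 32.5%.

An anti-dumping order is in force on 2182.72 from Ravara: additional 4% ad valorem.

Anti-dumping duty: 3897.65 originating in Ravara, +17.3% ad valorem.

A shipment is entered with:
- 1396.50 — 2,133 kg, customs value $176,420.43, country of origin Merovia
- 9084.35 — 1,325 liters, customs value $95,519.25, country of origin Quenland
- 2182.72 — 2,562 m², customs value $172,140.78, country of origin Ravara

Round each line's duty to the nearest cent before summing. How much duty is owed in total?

$88,517.77

Line 1 (1396.50, Merovia, 2,133 kg, $176,420.43):
Base rate for 1396.50 is $1.12/kg.
Duty = 2,133 × $1.12 = $2,388.96.
Line 2 (9084.35, Quenland, 1,325 liters, $95,519.25):
Base rate for 9084.35 is 34.5%.
Origin Quenland qualifies under the Junesta–Quenland agreement and 9084.35 is covered: preferential rate 32.5% applies instead.
Duty = $95,519.25 × 32.5% = $31,043.76.
Line 3 (2182.72, Ravara, 2,562 m², $172,140.78):
Base rate for 2182.72 is 28%.
2182.72 has an FTA preferential rate, but origin Ravara is not Quenland; base rate stands.
Additional duty on 2182.72 from Ravara: +4%. Applied ad valorem rate: 28% + 4% = 32%.
Duty = $172,140.78 × 32% = $55,085.05.
Total = $2,388.96 + $31,043.76 + $55,085.05 = $88,517.77.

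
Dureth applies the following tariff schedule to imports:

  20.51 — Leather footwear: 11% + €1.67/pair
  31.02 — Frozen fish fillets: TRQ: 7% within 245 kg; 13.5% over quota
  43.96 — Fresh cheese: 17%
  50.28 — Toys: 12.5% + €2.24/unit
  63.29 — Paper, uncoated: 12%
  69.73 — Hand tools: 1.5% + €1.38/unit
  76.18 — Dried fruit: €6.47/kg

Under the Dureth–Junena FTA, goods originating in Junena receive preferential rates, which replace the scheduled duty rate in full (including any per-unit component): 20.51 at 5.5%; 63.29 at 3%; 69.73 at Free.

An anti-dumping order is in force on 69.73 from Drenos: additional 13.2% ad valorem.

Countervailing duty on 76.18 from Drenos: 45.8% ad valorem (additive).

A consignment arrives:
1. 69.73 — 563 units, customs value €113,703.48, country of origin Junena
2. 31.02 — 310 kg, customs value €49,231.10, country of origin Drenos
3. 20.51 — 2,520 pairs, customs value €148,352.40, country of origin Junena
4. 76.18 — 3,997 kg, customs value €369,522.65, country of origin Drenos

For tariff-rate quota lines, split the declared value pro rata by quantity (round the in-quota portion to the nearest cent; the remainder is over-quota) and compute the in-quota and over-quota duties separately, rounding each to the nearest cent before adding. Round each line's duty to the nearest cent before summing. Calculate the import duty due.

Line 1 (69.73, Junena, 563 units, €113,703.48):
Base rate for 69.73 is 1.5% + €1.38/unit.
Origin Junena qualifies under the Dureth–Junena agreement and 69.73 is covered: preferential rate Free applies instead.
The additional-duty order on 69.73 targets Drenos, not Junena; it does not apply.
Duty = €113,703.48 × 0% = €0.00.
Line 2 (31.02, Drenos, 310 kg, €49,231.10):
Code 31.02 is under a tariff-rate quota (threshold 245 kg). In-quota: 245 kg at 7%; over-quota: 65 kg at 13.5%.
Pro-rata value split: in-quota = €49,231.10 × 245/310 = €38,908.45; over-quota = €49,231.10 − €38,908.45 = €10,322.65.
In-quota duty = €38,908.45 × 7% = €2,723.59. Over-quota duty = €10,322.65 × 13.5% = €1,393.56.
Line duty = €2,723.59 + €1,393.56 = €4,117.15.
Line 3 (20.51, Junena, 2,520 pairs, €148,352.40):
Base rate for 20.51 is 11% + €1.67/pair.
Origin Junena qualifies under the Dureth–Junena agreement and 20.51 is covered: preferential rate 5.5% applies instead.
Duty = €148,352.40 × 5.5% = €8,159.38.
Line 4 (76.18, Drenos, 3,997 kg, €369,522.65):
Base rate for 76.18 is €6.47/kg.
Additional duty on 76.18 from Drenos: +45.8% ad valorem. Applied ad valorem rate = 45.8%.
Duty = €369,522.65 × 45.8% + 3,997 × €6.47 = €195,101.96.
Total = €0.00 + €4,117.15 + €8,159.38 + €195,101.96 = €207,378.49.

€207,378.49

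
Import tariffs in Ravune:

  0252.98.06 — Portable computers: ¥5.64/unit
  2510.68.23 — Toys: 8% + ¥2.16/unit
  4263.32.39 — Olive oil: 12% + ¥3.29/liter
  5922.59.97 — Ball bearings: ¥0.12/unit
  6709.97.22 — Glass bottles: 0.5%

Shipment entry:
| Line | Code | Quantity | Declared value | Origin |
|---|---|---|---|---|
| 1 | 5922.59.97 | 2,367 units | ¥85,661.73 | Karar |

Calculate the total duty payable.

¥284.04

Line 1 (5922.59.97, Karar, 2,367 units, ¥85,661.73):
Base rate for 5922.59.97 is ¥0.12/unit.
Duty = 2,367 × ¥0.12 = ¥284.04.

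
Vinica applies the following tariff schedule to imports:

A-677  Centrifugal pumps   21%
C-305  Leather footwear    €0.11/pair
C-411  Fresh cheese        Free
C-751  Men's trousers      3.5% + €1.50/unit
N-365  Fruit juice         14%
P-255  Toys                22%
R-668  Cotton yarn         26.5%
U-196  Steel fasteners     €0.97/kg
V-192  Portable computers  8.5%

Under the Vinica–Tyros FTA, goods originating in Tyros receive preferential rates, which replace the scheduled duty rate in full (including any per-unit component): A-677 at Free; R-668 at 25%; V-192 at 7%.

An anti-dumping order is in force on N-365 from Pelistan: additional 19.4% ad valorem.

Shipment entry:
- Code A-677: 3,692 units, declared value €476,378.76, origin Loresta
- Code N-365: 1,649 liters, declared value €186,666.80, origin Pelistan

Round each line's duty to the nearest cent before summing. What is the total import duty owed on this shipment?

€162,386.25

Line 1 (A-677, Loresta, 3,692 units, €476,378.76):
Base rate for A-677 is 21%.
A-677 has an FTA preferential rate, but origin Loresta is not Tyros; base rate stands.
Duty = €476,378.76 × 21% = €100,039.54.
Line 2 (N-365, Pelistan, 1,649 liters, €186,666.80):
Base rate for N-365 is 14%.
Additional duty on N-365 from Pelistan: +19.4%. Applied ad valorem rate: 14% + 19.4% = 33.4%.
Duty = €186,666.80 × 33.4% = €62,346.71.
Total = €100,039.54 + €62,346.71 = €162,386.25.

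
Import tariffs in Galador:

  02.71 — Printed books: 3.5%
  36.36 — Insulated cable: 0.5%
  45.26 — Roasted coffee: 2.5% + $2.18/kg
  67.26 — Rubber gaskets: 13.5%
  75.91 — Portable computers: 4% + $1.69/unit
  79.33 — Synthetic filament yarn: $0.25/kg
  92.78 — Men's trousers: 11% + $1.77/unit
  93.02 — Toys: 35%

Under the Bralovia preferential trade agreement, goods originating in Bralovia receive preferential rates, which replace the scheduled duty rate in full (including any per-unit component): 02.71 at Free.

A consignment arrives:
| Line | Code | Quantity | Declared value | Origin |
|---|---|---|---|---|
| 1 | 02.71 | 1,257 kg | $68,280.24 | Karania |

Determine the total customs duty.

Line 1 (02.71, Karania, 1,257 kg, $68,280.24):
Base rate for 02.71 is 3.5%.
02.71 has an FTA preferential rate, but origin Karania is not Bralovia; base rate stands.
Duty = $68,280.24 × 3.5% = $2,389.81.

$2,389.81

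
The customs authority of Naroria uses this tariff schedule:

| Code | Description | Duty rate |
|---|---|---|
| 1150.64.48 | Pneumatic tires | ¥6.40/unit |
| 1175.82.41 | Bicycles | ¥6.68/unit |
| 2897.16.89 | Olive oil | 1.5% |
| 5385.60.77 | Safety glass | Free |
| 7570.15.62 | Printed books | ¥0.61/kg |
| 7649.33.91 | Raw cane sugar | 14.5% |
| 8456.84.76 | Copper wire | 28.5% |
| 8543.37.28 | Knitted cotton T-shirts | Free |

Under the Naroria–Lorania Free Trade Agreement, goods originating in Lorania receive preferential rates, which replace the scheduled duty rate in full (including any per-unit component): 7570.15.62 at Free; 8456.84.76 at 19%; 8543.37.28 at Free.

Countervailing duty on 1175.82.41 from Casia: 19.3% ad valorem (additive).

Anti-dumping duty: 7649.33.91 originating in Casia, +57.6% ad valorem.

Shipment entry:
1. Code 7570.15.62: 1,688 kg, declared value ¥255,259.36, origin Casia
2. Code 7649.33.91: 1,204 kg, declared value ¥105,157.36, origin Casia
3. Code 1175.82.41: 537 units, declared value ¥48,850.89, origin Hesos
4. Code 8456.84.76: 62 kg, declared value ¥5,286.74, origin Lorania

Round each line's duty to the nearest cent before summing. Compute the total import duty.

¥81,439.78

Line 1 (7570.15.62, Casia, 1,688 kg, ¥255,259.36):
Base rate for 7570.15.62 is ¥0.61/kg.
7570.15.62 has an FTA preferential rate, but origin Casia is not Lorania; base rate stands.
Duty = 1,688 × ¥0.61 = ¥1,029.68.
Line 2 (7649.33.91, Casia, 1,204 kg, ¥105,157.36):
Base rate for 7649.33.91 is 14.5%.
Additional duty on 7649.33.91 from Casia: +57.6%. Applied ad valorem rate: 14.5% + 57.6% = 72.1%.
Duty = ¥105,157.36 × 72.1% = ¥75,818.46.
Line 3 (1175.82.41, Hesos, 537 units, ¥48,850.89):
Base rate for 1175.82.41 is ¥6.68/unit.
The additional-duty order on 1175.82.41 targets Casia, not Hesos; it does not apply.
Duty = 537 × ¥6.68 = ¥3,587.16.
Line 4 (8456.84.76, Lorania, 62 kg, ¥5,286.74):
Base rate for 8456.84.76 is 28.5%.
Origin Lorania qualifies under the Naroria–Lorania agreement and 8456.84.76 is covered: preferential rate 19% applies instead.
Duty = ¥5,286.74 × 19% = ¥1,004.48.
Total = ¥1,029.68 + ¥75,818.46 + ¥3,587.16 + ¥1,004.48 = ¥81,439.78.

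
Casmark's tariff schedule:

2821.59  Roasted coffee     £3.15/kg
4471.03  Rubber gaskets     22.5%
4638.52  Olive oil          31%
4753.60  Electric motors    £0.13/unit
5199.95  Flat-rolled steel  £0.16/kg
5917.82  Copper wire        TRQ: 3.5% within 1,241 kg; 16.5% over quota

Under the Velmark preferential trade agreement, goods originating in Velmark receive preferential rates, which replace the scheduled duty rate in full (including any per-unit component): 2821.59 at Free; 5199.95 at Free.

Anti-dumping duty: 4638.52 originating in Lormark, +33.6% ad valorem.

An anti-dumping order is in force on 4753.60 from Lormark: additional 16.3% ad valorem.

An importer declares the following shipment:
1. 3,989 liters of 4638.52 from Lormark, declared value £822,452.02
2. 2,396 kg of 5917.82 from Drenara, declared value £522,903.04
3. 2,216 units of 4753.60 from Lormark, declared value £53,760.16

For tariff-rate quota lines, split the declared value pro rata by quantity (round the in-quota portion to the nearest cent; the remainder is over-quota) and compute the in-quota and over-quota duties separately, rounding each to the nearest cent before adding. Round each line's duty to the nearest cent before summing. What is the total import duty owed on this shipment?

Line 1 (4638.52, Lormark, 3,989 liters, £822,452.02):
Base rate for 4638.52 is 31%.
Additional duty on 4638.52 from Lormark: +33.6%. Applied ad valorem rate: 31% + 33.6% = 64.6%.
Duty = £822,452.02 × 64.6% = £531,304.00.
Line 2 (5917.82, Drenara, 2,396 kg, £522,903.04):
Code 5917.82 is under a tariff-rate quota (threshold 1,241 kg). In-quota: 1,241 kg at 3.5%; over-quota: 1,155 kg at 16.5%.
Pro-rata value split: in-quota = £522,903.04 × 1,241/2,396 = £270,835.84; over-quota = £522,903.04 − £270,835.84 = £252,067.20.
In-quota duty = £270,835.84 × 3.5% = £9,479.25. Over-quota duty = £252,067.20 × 16.5% = £41,591.09.
Line duty = £9,479.25 + £41,591.09 = £51,070.34.
Line 3 (4753.60, Lormark, 2,216 units, £53,760.16):
Base rate for 4753.60 is £0.13/unit.
Additional duty on 4753.60 from Lormark: +16.3% ad valorem. Applied ad valorem rate = 16.3%.
Duty = £53,760.16 × 16.3% + 2,216 × £0.13 = £9,050.99.
Total = £531,304.00 + £51,070.34 + £9,050.99 = £591,425.33.

£591,425.33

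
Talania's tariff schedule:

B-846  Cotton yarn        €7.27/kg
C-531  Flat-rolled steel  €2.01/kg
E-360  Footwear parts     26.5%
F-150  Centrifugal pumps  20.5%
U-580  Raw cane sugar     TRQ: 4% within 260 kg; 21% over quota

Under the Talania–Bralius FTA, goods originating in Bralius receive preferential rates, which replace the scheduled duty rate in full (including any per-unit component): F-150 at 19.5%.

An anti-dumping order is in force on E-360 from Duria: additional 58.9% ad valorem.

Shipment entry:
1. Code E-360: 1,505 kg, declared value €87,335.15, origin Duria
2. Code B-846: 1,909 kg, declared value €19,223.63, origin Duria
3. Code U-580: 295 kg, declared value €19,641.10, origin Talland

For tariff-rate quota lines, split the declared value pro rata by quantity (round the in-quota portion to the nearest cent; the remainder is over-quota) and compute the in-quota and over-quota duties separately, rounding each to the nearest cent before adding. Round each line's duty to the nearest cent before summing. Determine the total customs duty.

€89,644.44

Line 1 (E-360, Duria, 1,505 kg, €87,335.15):
Base rate for E-360 is 26.5%.
Additional duty on E-360 from Duria: +58.9%. Applied ad valorem rate: 26.5% + 58.9% = 85.4%.
Duty = €87,335.15 × 85.4% = €74,584.22.
Line 2 (B-846, Duria, 1,909 kg, €19,223.63):
Base rate for B-846 is €7.27/kg.
Duty = 1,909 × €7.27 = €13,878.43.
Line 3 (U-580, Talland, 295 kg, €19,641.10):
Code U-580 is under a tariff-rate quota (threshold 260 kg). In-quota: 260 kg at 4%; over-quota: 35 kg at 21%.
Pro-rata value split: in-quota = €19,641.10 × 260/295 = €17,310.80; over-quota = €19,641.10 − €17,310.80 = €2,330.30.
In-quota duty = €17,310.80 × 4% = €692.43. Over-quota duty = €2,330.30 × 21% = €489.36.
Line duty = €692.43 + €489.36 = €1,181.79.
Total = €74,584.22 + €13,878.43 + €1,181.79 = €89,644.44.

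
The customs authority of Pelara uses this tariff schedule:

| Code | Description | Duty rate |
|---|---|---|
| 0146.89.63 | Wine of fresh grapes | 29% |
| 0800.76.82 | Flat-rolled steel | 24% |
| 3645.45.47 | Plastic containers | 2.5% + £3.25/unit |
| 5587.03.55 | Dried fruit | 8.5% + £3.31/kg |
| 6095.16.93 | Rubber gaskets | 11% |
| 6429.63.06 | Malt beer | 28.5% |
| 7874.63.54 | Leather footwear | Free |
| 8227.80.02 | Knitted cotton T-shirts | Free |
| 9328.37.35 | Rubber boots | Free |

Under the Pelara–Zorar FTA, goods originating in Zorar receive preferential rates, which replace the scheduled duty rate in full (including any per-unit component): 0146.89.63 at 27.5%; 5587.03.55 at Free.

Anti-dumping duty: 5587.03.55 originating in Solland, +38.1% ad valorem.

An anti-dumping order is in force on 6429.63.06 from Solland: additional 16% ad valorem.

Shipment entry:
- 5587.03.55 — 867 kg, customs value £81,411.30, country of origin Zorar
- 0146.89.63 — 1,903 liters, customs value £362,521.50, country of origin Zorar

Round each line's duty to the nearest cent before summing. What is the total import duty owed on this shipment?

Line 1 (5587.03.55, Zorar, 867 kg, £81,411.30):
Base rate for 5587.03.55 is 8.5% + £3.31/kg.
Origin Zorar qualifies under the Pelara–Zorar agreement and 5587.03.55 is covered: preferential rate Free applies instead.
The additional-duty order on 5587.03.55 targets Solland, not Zorar; it does not apply.
Duty = £81,411.30 × 0% = £0.00.
Line 2 (0146.89.63, Zorar, 1,903 liters, £362,521.50):
Base rate for 0146.89.63 is 29%.
Origin Zorar qualifies under the Pelara–Zorar agreement and 0146.89.63 is covered: preferential rate 27.5% applies instead.
Duty = £362,521.50 × 27.5% = £99,693.41.
Total = £0.00 + £99,693.41 = £99,693.41.

£99,693.41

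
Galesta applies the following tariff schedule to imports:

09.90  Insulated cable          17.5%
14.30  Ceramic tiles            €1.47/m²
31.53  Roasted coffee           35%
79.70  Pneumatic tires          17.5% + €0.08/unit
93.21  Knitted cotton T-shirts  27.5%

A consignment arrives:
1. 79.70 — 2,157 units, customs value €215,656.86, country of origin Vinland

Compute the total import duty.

€37,912.51

Line 1 (79.70, Vinland, 2,157 units, €215,656.86):
Base rate for 79.70 is 17.5% + €0.08/unit.
Duty = €215,656.86 × 17.5% + 2,157 × €0.08 = €37,912.51.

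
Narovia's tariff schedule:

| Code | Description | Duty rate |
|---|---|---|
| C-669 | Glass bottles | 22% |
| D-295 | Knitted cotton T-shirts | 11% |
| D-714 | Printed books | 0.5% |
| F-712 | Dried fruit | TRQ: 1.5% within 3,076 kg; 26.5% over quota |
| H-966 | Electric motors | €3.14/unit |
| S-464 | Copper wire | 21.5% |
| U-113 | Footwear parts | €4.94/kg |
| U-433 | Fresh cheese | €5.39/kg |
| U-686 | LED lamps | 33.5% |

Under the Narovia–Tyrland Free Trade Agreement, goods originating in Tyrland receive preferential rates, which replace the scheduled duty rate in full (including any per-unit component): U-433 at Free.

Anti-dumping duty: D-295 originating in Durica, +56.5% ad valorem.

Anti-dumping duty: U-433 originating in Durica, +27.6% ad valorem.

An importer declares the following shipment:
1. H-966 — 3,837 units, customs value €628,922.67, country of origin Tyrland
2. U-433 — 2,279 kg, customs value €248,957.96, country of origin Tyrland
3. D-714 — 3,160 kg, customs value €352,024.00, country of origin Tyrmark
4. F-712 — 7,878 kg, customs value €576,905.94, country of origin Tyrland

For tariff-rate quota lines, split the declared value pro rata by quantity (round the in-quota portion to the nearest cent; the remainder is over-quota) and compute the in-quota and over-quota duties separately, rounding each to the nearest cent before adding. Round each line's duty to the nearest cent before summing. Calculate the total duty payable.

Line 1 (H-966, Tyrland, 3,837 units, €628,922.67):
Base rate for H-966 is €3.14/unit.
Origin Tyrland is the FTA partner but H-966 is not on the preference list; base rate stands.
Duty = 3,837 × €3.14 = €12,048.18.
Line 2 (U-433, Tyrland, 2,279 kg, €248,957.96):
Base rate for U-433 is €5.39/kg.
Origin Tyrland qualifies under the Narovia–Tyrland agreement and U-433 is covered: preferential rate Free applies instead.
The additional-duty order on U-433 targets Durica, not Tyrland; it does not apply.
Duty = €248,957.96 × 0% = €0.00.
Line 3 (D-714, Tyrmark, 3,160 kg, €352,024.00):
Base rate for D-714 is 0.5%.
Duty = €352,024.00 × 0.5% = €1,760.12.
Line 4 (F-712, Tyrland, 7,878 kg, €576,905.94):
Code F-712 is under a tariff-rate quota (threshold 3,076 kg). In-quota: 3,076 kg at 1.5%; over-quota: 4,802 kg at 26.5%.
Pro-rata value split: in-quota = €576,905.94 × 3,076/7,878 = €225,255.48; over-quota = €576,905.94 − €225,255.48 = €351,650.46.
In-quota duty = €225,255.48 × 1.5% = €3,378.83. Over-quota duty = €351,650.46 × 26.5% = €93,187.37.
Line duty = €3,378.83 + €93,187.37 = €96,566.20.
Total = €12,048.18 + €0.00 + €1,760.12 + €96,566.20 = €110,374.50.

€110,374.50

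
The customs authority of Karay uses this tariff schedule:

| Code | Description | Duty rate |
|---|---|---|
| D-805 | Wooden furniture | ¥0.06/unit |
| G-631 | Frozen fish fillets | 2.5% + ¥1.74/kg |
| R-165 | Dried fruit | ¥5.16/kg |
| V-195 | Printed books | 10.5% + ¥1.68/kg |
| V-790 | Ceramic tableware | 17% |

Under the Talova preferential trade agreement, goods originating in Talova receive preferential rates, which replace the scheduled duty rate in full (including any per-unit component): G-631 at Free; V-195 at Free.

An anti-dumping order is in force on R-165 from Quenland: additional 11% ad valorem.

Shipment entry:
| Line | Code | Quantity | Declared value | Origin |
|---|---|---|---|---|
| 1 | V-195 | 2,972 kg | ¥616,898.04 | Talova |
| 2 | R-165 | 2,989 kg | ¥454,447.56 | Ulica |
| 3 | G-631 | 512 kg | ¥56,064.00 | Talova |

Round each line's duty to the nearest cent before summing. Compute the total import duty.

¥15,423.24

Line 1 (V-195, Talova, 2,972 kg, ¥616,898.04):
Base rate for V-195 is 10.5% + ¥1.68/kg.
Origin Talova qualifies under the Karay–Talova agreement and V-195 is covered: preferential rate Free applies instead.
Duty = ¥616,898.04 × 0% = ¥0.00.
Line 2 (R-165, Ulica, 2,989 kg, ¥454,447.56):
Base rate for R-165 is ¥5.16/kg.
The additional-duty order on R-165 targets Quenland, not Ulica; it does not apply.
Duty = 2,989 × ¥5.16 = ¥15,423.24.
Line 3 (G-631, Talova, 512 kg, ¥56,064.00):
Base rate for G-631 is 2.5% + ¥1.74/kg.
Origin Talova qualifies under the Karay–Talova agreement and G-631 is covered: preferential rate Free applies instead.
Duty = ¥56,064.00 × 0% = ¥0.00.
Total = ¥0.00 + ¥15,423.24 + ¥0.00 = ¥15,423.24.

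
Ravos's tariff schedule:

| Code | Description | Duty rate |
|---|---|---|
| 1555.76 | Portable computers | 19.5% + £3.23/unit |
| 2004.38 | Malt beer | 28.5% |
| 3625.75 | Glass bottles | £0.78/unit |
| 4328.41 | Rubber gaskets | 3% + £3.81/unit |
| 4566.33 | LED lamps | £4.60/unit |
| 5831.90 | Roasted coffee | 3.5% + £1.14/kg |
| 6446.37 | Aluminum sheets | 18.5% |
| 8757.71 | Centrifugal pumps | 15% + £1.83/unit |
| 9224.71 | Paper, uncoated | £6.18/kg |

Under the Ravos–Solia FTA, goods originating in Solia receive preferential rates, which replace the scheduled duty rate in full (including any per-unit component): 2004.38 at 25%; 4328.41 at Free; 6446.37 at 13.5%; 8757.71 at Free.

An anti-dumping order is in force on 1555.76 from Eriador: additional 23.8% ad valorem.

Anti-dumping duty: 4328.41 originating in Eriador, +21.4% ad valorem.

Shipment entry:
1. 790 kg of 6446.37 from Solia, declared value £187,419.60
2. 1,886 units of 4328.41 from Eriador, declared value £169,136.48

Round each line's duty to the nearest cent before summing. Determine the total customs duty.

Line 1 (6446.37, Solia, 790 kg, £187,419.60):
Base rate for 6446.37 is 18.5%.
Origin Solia qualifies under the Ravos–Solia agreement and 6446.37 is covered: preferential rate 13.5% applies instead.
Duty = £187,419.60 × 13.5% = £25,301.65.
Line 2 (4328.41, Eriador, 1,886 units, £169,136.48):
Base rate for 4328.41 is 3% + £3.81/unit.
4328.41 has an FTA preferential rate, but origin Eriador is not Solia; base rate stands.
Additional duty on 4328.41 from Eriador: +21.4%. Applied ad valorem rate: 3% + 21.4% = 24.4%.
Duty = £169,136.48 × 24.4% + 1,886 × £3.81 = £48,454.96.
Total = £25,301.65 + £48,454.96 = £73,756.61.

£73,756.61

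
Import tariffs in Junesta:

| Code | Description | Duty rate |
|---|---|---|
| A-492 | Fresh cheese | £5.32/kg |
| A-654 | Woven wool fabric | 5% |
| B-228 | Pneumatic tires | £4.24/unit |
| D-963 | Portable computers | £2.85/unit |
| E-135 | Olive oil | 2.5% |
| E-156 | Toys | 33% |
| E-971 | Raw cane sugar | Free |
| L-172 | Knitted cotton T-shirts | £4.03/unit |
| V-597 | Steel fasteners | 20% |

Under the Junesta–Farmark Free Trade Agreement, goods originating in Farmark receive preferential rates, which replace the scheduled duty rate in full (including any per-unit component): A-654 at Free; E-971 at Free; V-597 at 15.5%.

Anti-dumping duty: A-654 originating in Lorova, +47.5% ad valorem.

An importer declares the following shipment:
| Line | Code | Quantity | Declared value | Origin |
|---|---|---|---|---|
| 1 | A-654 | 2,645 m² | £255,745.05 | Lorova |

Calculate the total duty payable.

Line 1 (A-654, Lorova, 2,645 m², £255,745.05):
Base rate for A-654 is 5%.
A-654 has an FTA preferential rate, but origin Lorova is not Farmark; base rate stands.
Additional duty on A-654 from Lorova: +47.5%. Applied ad valorem rate: 5% + 47.5% = 52.5%.
Duty = £255,745.05 × 52.5% = £134,266.15.

£134,266.15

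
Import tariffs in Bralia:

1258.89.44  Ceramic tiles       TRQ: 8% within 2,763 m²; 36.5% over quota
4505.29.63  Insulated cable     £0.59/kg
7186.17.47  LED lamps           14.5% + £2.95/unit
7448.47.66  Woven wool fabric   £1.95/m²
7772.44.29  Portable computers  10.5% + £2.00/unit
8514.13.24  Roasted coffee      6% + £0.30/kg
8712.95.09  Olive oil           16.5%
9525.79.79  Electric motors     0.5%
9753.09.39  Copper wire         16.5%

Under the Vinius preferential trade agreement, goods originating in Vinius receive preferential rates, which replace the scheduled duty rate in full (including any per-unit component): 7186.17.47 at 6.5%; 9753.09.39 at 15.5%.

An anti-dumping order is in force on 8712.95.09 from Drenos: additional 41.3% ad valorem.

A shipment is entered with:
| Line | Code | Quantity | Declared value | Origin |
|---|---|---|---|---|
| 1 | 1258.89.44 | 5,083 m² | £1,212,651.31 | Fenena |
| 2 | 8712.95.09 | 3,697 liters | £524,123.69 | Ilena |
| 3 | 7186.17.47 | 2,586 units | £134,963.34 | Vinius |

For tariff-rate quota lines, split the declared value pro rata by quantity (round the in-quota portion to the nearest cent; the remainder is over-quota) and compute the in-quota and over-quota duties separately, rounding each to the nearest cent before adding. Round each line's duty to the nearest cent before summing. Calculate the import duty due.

Line 1 (1258.89.44, Fenena, 5,083 m², £1,212,651.31):
Code 1258.89.44 is under a tariff-rate quota (threshold 2,763 m²). In-quota: 2,763 m² at 8%; over-quota: 2,320 m² at 36.5%.
Pro-rata value split: in-quota = £1,212,651.31 × 2,763/5,083 = £659,168.91; over-quota = £1,212,651.31 − £659,168.91 = £553,482.40.
In-quota duty = £659,168.91 × 8% = £52,733.51. Over-quota duty = £553,482.40 × 36.5% = £202,021.08.
Line duty = £52,733.51 + £202,021.08 = £254,754.59.
Line 2 (8712.95.09, Ilena, 3,697 liters, £524,123.69):
Base rate for 8712.95.09 is 16.5%.
The additional-duty order on 8712.95.09 targets Drenos, not Ilena; it does not apply.
Duty = £524,123.69 × 16.5% = £86,480.41.
Line 3 (7186.17.47, Vinius, 2,586 units, £134,963.34):
Base rate for 7186.17.47 is 14.5% + £2.95/unit.
Origin Vinius qualifies under the Bralia–Vinius agreement and 7186.17.47 is covered: preferential rate 6.5% applies instead.
Duty = £134,963.34 × 6.5% = £8,772.62.
Total = £254,754.59 + £86,480.41 + £8,772.62 = £350,007.62.

£350,007.62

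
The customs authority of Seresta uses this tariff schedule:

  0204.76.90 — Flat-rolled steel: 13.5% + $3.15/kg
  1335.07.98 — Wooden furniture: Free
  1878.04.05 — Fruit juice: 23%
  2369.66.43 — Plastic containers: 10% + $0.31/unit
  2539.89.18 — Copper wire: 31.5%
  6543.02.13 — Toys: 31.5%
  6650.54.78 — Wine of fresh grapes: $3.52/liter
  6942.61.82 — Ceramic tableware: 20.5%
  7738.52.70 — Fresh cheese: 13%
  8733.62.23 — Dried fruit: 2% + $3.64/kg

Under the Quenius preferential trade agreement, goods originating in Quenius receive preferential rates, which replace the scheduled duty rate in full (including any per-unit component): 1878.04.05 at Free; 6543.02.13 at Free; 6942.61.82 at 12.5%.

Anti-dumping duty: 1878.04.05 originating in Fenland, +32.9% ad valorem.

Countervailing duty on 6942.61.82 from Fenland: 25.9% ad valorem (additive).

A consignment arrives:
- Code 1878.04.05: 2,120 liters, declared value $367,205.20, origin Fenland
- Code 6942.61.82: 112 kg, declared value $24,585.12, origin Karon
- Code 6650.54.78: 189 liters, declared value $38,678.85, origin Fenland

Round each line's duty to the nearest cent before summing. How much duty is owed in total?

$210,972.94

Line 1 (1878.04.05, Fenland, 2,120 liters, $367,205.20):
Base rate for 1878.04.05 is 23%.
1878.04.05 has an FTA preferential rate, but origin Fenland is not Quenius; base rate stands.
Additional duty on 1878.04.05 from Fenland: +32.9%. Applied ad valorem rate: 23% + 32.9% = 55.9%.
Duty = $367,205.20 × 55.9% = $205,267.71.
Line 2 (6942.61.82, Karon, 112 kg, $24,585.12):
Base rate for 6942.61.82 is 20.5%.
6942.61.82 has an FTA preferential rate, but origin Karon is not Quenius; base rate stands.
The additional-duty order on 6942.61.82 targets Fenland, not Karon; it does not apply.
Duty = $24,585.12 × 20.5% = $5,039.95.
Line 3 (6650.54.78, Fenland, 189 liters, $38,678.85):
Base rate for 6650.54.78 is $3.52/liter.
Duty = 189 × $3.52 = $665.28.
Total = $205,267.71 + $5,039.95 + $665.28 = $210,972.94.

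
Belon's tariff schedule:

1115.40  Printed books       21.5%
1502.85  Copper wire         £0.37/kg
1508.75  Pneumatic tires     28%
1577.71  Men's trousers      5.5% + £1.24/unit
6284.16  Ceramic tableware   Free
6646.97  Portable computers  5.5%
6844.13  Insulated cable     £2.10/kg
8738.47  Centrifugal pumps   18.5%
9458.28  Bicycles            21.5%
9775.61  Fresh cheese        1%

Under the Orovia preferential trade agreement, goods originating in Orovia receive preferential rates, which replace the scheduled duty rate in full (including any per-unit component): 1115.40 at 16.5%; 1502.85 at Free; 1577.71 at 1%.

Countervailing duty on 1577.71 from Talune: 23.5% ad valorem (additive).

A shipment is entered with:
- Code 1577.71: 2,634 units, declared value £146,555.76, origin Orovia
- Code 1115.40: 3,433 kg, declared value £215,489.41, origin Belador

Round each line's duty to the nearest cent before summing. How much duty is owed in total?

Line 1 (1577.71, Orovia, 2,634 units, £146,555.76):
Base rate for 1577.71 is 5.5% + £1.24/unit.
Origin Orovia qualifies under the Belon–Orovia agreement and 1577.71 is covered: preferential rate 1% applies instead.
The additional-duty order on 1577.71 targets Talune, not Orovia; it does not apply.
Duty = £146,555.76 × 1% = £1,465.56.
Line 2 (1115.40, Belador, 3,433 kg, £215,489.41):
Base rate for 1115.40 is 21.5%.
1115.40 has an FTA preferential rate, but origin Belador is not Orovia; base rate stands.
Duty = £215,489.41 × 21.5% = £46,330.22.
Total = £1,465.56 + £46,330.22 = £47,795.78.

£47,795.78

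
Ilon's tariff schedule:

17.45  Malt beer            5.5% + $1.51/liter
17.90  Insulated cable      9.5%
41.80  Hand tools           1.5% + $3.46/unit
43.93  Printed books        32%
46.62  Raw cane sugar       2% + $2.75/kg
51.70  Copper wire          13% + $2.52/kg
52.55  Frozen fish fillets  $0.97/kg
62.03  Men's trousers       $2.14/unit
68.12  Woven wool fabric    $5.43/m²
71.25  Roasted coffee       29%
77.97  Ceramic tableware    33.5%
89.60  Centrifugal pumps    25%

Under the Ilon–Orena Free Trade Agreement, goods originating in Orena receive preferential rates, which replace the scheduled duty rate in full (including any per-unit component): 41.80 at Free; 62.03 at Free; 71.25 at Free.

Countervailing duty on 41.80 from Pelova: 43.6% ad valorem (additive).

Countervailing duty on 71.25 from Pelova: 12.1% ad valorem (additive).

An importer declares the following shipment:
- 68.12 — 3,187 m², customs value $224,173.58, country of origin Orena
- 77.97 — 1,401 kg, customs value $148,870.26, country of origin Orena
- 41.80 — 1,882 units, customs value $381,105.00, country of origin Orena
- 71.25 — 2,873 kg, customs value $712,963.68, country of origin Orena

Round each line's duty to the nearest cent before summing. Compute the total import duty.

Line 1 (68.12, Orena, 3,187 m², $224,173.58):
Base rate for 68.12 is $5.43/m².
Origin Orena is the FTA partner but 68.12 is not on the preference list; base rate stands.
Duty = 3,187 × $5.43 = $17,305.41.
Line 2 (77.97, Orena, 1,401 kg, $148,870.26):
Base rate for 77.97 is 33.5%.
Origin Orena is the FTA partner but 77.97 is not on the preference list; base rate stands.
Duty = $148,870.26 × 33.5% = $49,871.54.
Line 3 (41.80, Orena, 1,882 units, $381,105.00):
Base rate for 41.80 is 1.5% + $3.46/unit.
Origin Orena qualifies under the Ilon–Orena agreement and 41.80 is covered: preferential rate Free applies instead.
The additional-duty order on 41.80 targets Pelova, not Orena; it does not apply.
Duty = $381,105.00 × 0% = $0.00.
Line 4 (71.25, Orena, 2,873 kg, $712,963.68):
Base rate for 71.25 is 29%.
Origin Orena qualifies under the Ilon–Orena agreement and 71.25 is covered: preferential rate Free applies instead.
The additional-duty order on 71.25 targets Pelova, not Orena; it does not apply.
Duty = $712,963.68 × 0% = $0.00.
Total = $17,305.41 + $49,871.54 + $0.00 + $0.00 = $67,176.95.

$67,176.95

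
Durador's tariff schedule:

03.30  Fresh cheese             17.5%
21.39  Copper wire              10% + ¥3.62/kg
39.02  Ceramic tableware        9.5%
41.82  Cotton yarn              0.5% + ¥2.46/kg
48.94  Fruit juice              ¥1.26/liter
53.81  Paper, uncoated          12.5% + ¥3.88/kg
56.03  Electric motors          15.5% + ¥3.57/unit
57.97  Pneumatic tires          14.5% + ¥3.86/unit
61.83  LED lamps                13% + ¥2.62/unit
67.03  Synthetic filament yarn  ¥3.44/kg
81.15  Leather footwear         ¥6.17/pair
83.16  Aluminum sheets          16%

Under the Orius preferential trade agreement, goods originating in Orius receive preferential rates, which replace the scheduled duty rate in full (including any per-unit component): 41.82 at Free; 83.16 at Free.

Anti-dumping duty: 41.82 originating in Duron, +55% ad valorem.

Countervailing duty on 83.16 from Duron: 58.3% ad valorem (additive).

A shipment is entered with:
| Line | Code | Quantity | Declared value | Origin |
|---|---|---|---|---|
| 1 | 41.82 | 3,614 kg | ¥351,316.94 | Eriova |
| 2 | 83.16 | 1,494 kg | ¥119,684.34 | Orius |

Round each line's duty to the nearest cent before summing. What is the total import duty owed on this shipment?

¥10,647.02

Line 1 (41.82, Eriova, 3,614 kg, ¥351,316.94):
Base rate for 41.82 is 0.5% + ¥2.46/kg.
41.82 has an FTA preferential rate, but origin Eriova is not Orius; base rate stands.
The additional-duty order on 41.82 targets Duron, not Eriova; it does not apply.
Duty = ¥351,316.94 × 0.5% + 3,614 × ¥2.46 = ¥10,647.02.
Line 2 (83.16, Orius, 1,494 kg, ¥119,684.34):
Base rate for 83.16 is 16%.
Origin Orius qualifies under the Durador–Orius agreement and 83.16 is covered: preferential rate Free applies instead.
The additional-duty order on 83.16 targets Duron, not Orius; it does not apply.
Duty = ¥119,684.34 × 0% = ¥0.00.
Total = ¥10,647.02 + ¥0.00 = ¥10,647.02.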